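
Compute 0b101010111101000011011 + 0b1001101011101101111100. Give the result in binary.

Add column by column in base 2, right to left:
  1+0 = 1
  1+0 = 1
  0+1 = 1
  1+1 = 0 carry 1
  1+1+1 = 1 carry 1
  0+1+1 = 0 carry 1
  0+1+1 = 0 carry 1
  0+0+1 = 1
  0+1 = 1
  1+1 = 0 carry 1
  0+0+1 = 1
  1+1 = 0 carry 1
  1+1+1 = 1 carry 1
  1+1+1 = 1 carry 1
  1+0+1 = 0 carry 1
  0+1+1 = 0 carry 1
  1+0+1 = 0 carry 1
  0+1+1 = 0 carry 1
  1+1+1 = 1 carry 1
  0+0+1 = 1
  1+0 = 1
  0+1 = 1

0b1111000011010110010111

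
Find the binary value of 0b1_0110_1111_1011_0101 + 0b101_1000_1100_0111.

0b11100100001111100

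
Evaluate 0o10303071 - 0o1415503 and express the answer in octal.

0o6665366

Subtract column by column in base 8:
  1-3 → 6 (borrow)
  7-0-1 → 6
  0-5 → 3 (borrow)
  3-5-1 → 5 (borrow)
  0-1-1 → 6 (borrow)
  3-4-1 → 6 (borrow)
  0-1-1 → 6 (borrow)
  1-0-1 → 0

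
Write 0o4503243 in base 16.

Each octal digit is 3 bits: 4=100 5=101 0=000 3=011 2=010 4=100 3=011.
Group the bits into nibbles: 0001 0010 1000 0110 1010 0011 → 1286A3.

0x1286A3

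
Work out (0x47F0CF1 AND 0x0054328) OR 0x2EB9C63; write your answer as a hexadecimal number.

0x47F0CF1 AND 0x0054328 = 0x0050020.
Then OR with 0x2EB9C63.

0x2EF9C63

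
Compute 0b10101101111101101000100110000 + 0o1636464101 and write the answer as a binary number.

0b100100001110010011100101110001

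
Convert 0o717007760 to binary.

Each octal digit is 3 bits: 7=111 1=001 7=111 0=000 0=000 7=111 7=111 6=110 0=000.

0b111001111000000111111110000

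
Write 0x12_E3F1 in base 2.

Expand each hex digit to 4 bits: 1=0001 2=0010 E=1110 3=0011 F=1111 1=0001.

0b100101110001111110001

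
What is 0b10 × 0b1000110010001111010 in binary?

0b10001100100011110100

Multiply each base-2 digit by 2, carrying:
  0×2 = 0 → write 0
  1×2 = 2 → write 0 carry 1
  0×2+1 = 1 → write 1
  1×2 = 2 → write 0 carry 1
  1×2+1 = 3 → write 1 carry 1
  1×2+1 = 3 → write 1 carry 1
  1×2+1 = 3 → write 1 carry 1
  0×2+1 = 1 → write 1
  0×2 = 0 → write 0
  0×2 = 0 → write 0
  1×2 = 2 → write 0 carry 1
  0×2+1 = 1 → write 1
  0×2 = 0 → write 0
  1×2 = 2 → write 0 carry 1
  1×2+1 = 3 → write 1 carry 1
  0×2+1 = 1 → write 1
  0×2 = 0 → write 0
  0×2 = 0 → write 0
  1×2 = 2 → write 0 carry 1
  remaining carry: 1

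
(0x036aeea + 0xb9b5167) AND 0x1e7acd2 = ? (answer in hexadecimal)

Add column by column in base 16, right to left:
  a+7 = 1 carry 1
  e+6+1 = 5 carry 1
  e+1+1 = 0 carry 1
  a+5+1 = 0 carry 1
  6+b+1 = 2 carry 1
  3+9+1 = d
  0+b = b
Sum = 0xbd20051; now AND with 0x1e7acd2:
  b&1=1, d&e=c, 2&7=2, 0&a=0, 0&c=0, 5&d=5, 1&2=0

0x1c20050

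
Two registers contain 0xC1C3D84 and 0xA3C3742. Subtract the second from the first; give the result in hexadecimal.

Subtract column by column in base 16:
  4-2 → 2
  8-4 → 4
  D-7 → 6
  3-3 → 0
  C-C → 0
  1-3 → E (borrow)
  C-A-1 → 1

0x1E00642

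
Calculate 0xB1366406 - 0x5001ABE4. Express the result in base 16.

0x6134B822

Subtract column by column in base 16:
  6-4 → 2
  0-E → 2 (borrow)
  4-B-1 → 8 (borrow)
  6-A-1 → B (borrow)
  6-1-1 → 4
  3-0 → 3
  1-0 → 1
  B-5 → 6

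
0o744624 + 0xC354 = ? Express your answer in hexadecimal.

0x48CE8

0o744624 = 0x3C994 in hexadecimal.
Add column by column in base 16, right to left:
  4+4 = 8
  9+5 = E
  9+3 = C
  C+C = 8 carry 1
  3+0+1 = 4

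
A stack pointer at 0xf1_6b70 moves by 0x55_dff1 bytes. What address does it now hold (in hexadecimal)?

0x1474b61

Add column by column in base 16, right to left:
  0+1 = 1
  7+f = 6 carry 1
  b+f+1 = b carry 1
  6+d+1 = 4 carry 1
  1+5+1 = 7
  f+5 = 4 carry 1
  final carry 1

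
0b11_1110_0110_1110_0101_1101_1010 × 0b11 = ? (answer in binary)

Multiply each base-2 digit by 3, carrying:
  0×3 = 0 → write 0
  1×3 = 3 → write 1 carry 1
  0×3+1 = 1 → write 1
  1×3 = 3 → write 1 carry 1
  1×3+1 = 4 → write 0 carry 2
  0×3+2 = 2 → write 0 carry 1
  1×3+1 = 4 → write 0 carry 2
  1×3+2 = 5 → write 1 carry 2
  1×3+2 = 5 → write 1 carry 2
  0×3+2 = 2 → write 0 carry 1
  1×3+1 = 4 → write 0 carry 2
  0×3+2 = 2 → write 0 carry 1
  0×3+1 = 1 → write 1
  1×3 = 3 → write 1 carry 1
  1×3+1 = 4 → write 0 carry 2
  1×3+2 = 5 → write 1 carry 2
  0×3+2 = 2 → write 0 carry 1
  1×3+1 = 4 → write 0 carry 2
  1×3+2 = 5 → write 1 carry 2
  0×3+2 = 2 → write 0 carry 1
  0×3+1 = 1 → write 1
  1×3 = 3 → write 1 carry 1
  1×3+1 = 4 → write 0 carry 2
  1×3+2 = 5 → write 1 carry 2
  1×3+2 = 5 → write 1 carry 2
  1×3+2 = 5 → write 1 carry 2
  remaining carry: 10

0b1011101101001011000110001110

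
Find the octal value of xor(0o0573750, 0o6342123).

XOR each oct digit independently (no carries):
  0^6=6, 5^3=6, 7^4=3, 3^2=1, 7^1=6, 5^2=7, 0^3=3

0o6631673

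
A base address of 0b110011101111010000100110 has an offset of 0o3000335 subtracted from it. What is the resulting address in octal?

0o60571511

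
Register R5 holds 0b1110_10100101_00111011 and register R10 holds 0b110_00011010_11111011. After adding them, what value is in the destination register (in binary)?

0b101001100000000110110

Add column by column in base 2, right to left:
  1+1 = 0 carry 1
  1+1+1 = 1 carry 1
  0+0+1 = 1
  1+1 = 0 carry 1
  1+1+1 = 1 carry 1
  1+1+1 = 1 carry 1
  0+1+1 = 0 carry 1
  0+1+1 = 0 carry 1
  1+0+1 = 0 carry 1
  0+1+1 = 0 carry 1
  1+0+1 = 0 carry 1
  0+1+1 = 0 carry 1
  0+1+1 = 0 carry 1
  1+0+1 = 0 carry 1
  0+0+1 = 1
  1+0 = 1
  0+0 = 0
  1+1 = 0 carry 1
  1+1+1 = 1 carry 1
  1+0+1 = 0 carry 1
  final carry 1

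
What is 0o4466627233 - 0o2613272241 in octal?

Subtract column by column in base 8:
  3-1 → 2
  3-4 → 7 (borrow)
  2-2-1 → 7 (borrow)
  7-2-1 → 4
  2-7 → 3 (borrow)
  6-2-1 → 3
  6-3 → 3
  6-1 → 5
  4-6 → 6 (borrow)
  4-2-1 → 1

0o1653334772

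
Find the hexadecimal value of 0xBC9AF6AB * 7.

Multiply each base-16 digit by 7, carrying:
  B×7 = 77 → write D carry 4
  A×7+4 = 74 → write A carry 4
  6×7+4 = 46 → write E carry 2
  F×7+2 = 107 → write B carry 6
  A×7+6 = 76 → write C carry 4
  9×7+4 = 67 → write 3 carry 4
  C×7+4 = 88 → write 8 carry 5
  B×7+5 = 82 → write 2 carry 5
  remaining carry: 5

0x5283CBEAD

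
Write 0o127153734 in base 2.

0b1010111001101011111011100

Each octal digit is 3 bits: 1=001 2=010 7=111 1=001 5=101 3=011 7=111 3=011 4=100.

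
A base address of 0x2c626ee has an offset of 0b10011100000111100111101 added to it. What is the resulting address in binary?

0x2c626ee = 0b10110001100010011011101110 in binary.
Add column by column in base 2, right to left:
  0+1 = 1
  1+0 = 1
  1+1 = 0 carry 1
  1+1+1 = 1 carry 1
  0+1+1 = 0 carry 1
  1+1+1 = 1 carry 1
  1+0+1 = 0 carry 1
  1+0+1 = 0 carry 1
  0+1+1 = 0 carry 1
  1+1+1 = 1 carry 1
  1+1+1 = 1 carry 1
  0+1+1 = 0 carry 1
  0+0+1 = 1
  1+0 = 1
  0+0 = 0
  0+0 = 0
  0+0 = 0
  1+1 = 0 carry 1
  1+1+1 = 1 carry 1
  0+1+1 = 0 carry 1
  0+0+1 = 1
  0+0 = 0
  1+1 = 0 carry 1
  1+0+1 = 0 carry 1
  0+0+1 = 1
  1+0 = 1

0b11000101000011011000101011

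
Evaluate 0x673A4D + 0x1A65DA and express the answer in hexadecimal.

0x81A027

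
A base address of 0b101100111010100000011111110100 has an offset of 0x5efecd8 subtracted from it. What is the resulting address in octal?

0b101100111010100000011111110100 = 0o5472403764 in octal.
0x5efecd8 = 0o573766330 in octal.
Subtract column by column in base 8:
  4-0 → 4
  6-3 → 3
  7-3 → 4
  3-6 → 5 (borrow)
  0-6-1 → 1 (borrow)
  4-7-1 → 4 (borrow)
  2-3-1 → 6 (borrow)
  7-7-1 → 7 (borrow)
  4-5-1 → 6 (borrow)
  5-0-1 → 4

0o4676415434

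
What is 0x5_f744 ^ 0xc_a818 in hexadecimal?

0x95f5c

XOR each hex digit independently (no carries):
  5^c=9, f^a=5, 7^8=f, 4^1=5, 4^8=c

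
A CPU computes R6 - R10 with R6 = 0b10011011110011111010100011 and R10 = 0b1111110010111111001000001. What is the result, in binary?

0b11101011100000001100010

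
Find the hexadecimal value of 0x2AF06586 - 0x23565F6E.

0x79A0618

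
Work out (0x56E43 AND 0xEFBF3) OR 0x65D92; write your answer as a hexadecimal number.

0x67FD3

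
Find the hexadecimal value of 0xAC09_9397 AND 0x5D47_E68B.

AND each hex digit independently (no carries):
  A&5=0, C&D=C, 0&4=0, 9&7=1, 9&E=8, 3&6=2, 9&8=8, 7&B=3

0x0C018283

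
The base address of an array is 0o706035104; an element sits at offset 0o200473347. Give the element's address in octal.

Add column by column in base 8, right to left:
  4+7 = 3 carry 1
  0+4+1 = 5
  1+3 = 4
  5+3 = 0 carry 1
  3+7+1 = 3 carry 1
  0+4+1 = 5
  6+0 = 6
  0+0 = 0
  7+2 = 1 carry 1
  final carry 1

0o1106530453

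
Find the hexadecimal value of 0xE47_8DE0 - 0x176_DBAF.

Subtract column by column in base 16:
  0-F → 1 (borrow)
  E-A-1 → 3
  D-B → 2
  8-D → B (borrow)
  7-6-1 → 0
  4-7 → D (borrow)
  E-1-1 → C

0xCD0B231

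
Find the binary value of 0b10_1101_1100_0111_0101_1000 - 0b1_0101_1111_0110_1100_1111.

Subtract column by column in base 2:
  0-1 → 1 (borrow)
  0-1-1 → 0 (borrow)
  0-1-1 → 0 (borrow)
  1-1-1 → 1 (borrow)
  1-0-1 → 0
  0-0 → 0
  1-1 → 0
  0-1 → 1 (borrow)
  1-0-1 → 0
  1-1 → 0
  1-1 → 0
  0-0 → 0
  0-1 → 1 (borrow)
  0-1-1 → 0 (borrow)
  1-1-1 → 1 (borrow)
  1-1-1 → 1 (borrow)
  1-1-1 → 1 (borrow)
  0-0-1 → 1 (borrow)
  1-1-1 → 1 (borrow)
  1-0-1 → 0
  0-1 → 1 (borrow)
  1-0-1 → 0

0b101111101000010001001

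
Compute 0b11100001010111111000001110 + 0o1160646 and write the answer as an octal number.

0o342457664

0b11100001010111111000001110 = 0o341277016 in octal.
Add column by column in base 8, right to left:
  6+6 = 4 carry 1
  1+4+1 = 6
  0+6 = 6
  7+0 = 7
  7+6 = 5 carry 1
  2+1+1 = 4
  1+1 = 2
  4+0 = 4
  3+0 = 3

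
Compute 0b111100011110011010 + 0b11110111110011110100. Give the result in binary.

Add column by column in base 2, right to left:
  0+0 = 0
  1+0 = 1
  0+1 = 1
  1+0 = 1
  1+1 = 0 carry 1
  0+1+1 = 0 carry 1
  0+1+1 = 0 carry 1
  1+1+1 = 1 carry 1
  1+0+1 = 0 carry 1
  1+0+1 = 0 carry 1
  1+1+1 = 1 carry 1
  0+1+1 = 0 carry 1
  0+1+1 = 0 carry 1
  0+1+1 = 0 carry 1
  1+1+1 = 1 carry 1
  1+0+1 = 0 carry 1
  1+1+1 = 1 carry 1
  1+1+1 = 1 carry 1
  0+1+1 = 0 carry 1
  0+1+1 = 0 carry 1
  final carry 1

0b100110100010010001110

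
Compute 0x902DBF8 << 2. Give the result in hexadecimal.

0x240B6FE0

2 bits is not a whole number of base-16 digits; in binary: 1001000000101101101111111000 << 2 = 100100000010110110111111100000.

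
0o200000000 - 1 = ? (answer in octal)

0o177777777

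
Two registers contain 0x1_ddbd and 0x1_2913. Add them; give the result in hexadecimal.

Add column by column in base 16, right to left:
  d+3 = 0 carry 1
  b+1+1 = d
  d+9 = 6 carry 1
  d+2+1 = 0 carry 1
  1+1+1 = 3

0x306d0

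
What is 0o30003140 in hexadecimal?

0x600660

Each octal digit is 3 bits: 3=011 0=000 0=000 0=000 3=011 1=001 4=100 0=000.
Group the bits into nibbles: 0110 0000 0000 0110 0110 0000 → 600660.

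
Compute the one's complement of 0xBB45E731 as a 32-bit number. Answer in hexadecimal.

0x44BA18CE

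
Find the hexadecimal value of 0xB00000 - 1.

The trailing 5 digits are 0, so subtracting 1 borrows through: they become F and the next digit up decrements.

0xAFFFFF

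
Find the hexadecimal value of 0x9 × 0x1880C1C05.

0xDC86CFC2D

Multiply each base-16 digit by 9, carrying:
  5×9 = 45 → write D carry 2
  0×9+2 = 2 → write 2
  C×9 = 108 → write C carry 6
  1×9+6 = 15 → write F
  C×9 = 108 → write C carry 6
  0×9+6 = 6 → write 6
  8×9 = 72 → write 8 carry 4
  8×9+4 = 76 → write C carry 4
  1×9+4 = 13 → write D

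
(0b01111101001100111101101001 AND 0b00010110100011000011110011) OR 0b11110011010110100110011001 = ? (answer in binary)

0b11110111010110100111111001

0b01111101001100111101101001 AND 0b00010110100011000011110011 = 0b00010100000000000001100001.
Then OR with 0b11110011010110100110011001.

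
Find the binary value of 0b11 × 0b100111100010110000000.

Multiply each base-2 digit by 3, carrying:
  0×3 = 0 → write 0
  0×3 = 0 → write 0
  0×3 = 0 → write 0
  0×3 = 0 → write 0
  0×3 = 0 → write 0
  0×3 = 0 → write 0
  0×3 = 0 → write 0
  1×3 = 3 → write 1 carry 1
  1×3+1 = 4 → write 0 carry 2
  0×3+2 = 2 → write 0 carry 1
  1×3+1 = 4 → write 0 carry 2
  0×3+2 = 2 → write 0 carry 1
  0×3+1 = 1 → write 1
  0×3 = 0 → write 0
  1×3 = 3 → write 1 carry 1
  1×3+1 = 4 → write 0 carry 2
  1×3+2 = 5 → write 1 carry 2
  1×3+2 = 5 → write 1 carry 2
  0×3+2 = 2 → write 0 carry 1
  0×3+1 = 1 → write 1
  1×3 = 3 → write 1 carry 1
  remaining carry: 1

0b1110110101000010000000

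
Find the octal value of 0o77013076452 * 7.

0o671115666046

Multiply each base-8 digit by 7, carrying:
  2×7 = 14 → write 6 carry 1
  5×7+1 = 36 → write 4 carry 4
  4×7+4 = 32 → write 0 carry 4
  6×7+4 = 46 → write 6 carry 5
  7×7+5 = 54 → write 6 carry 6
  0×7+6 = 6 → write 6
  3×7 = 21 → write 5 carry 2
  1×7+2 = 9 → write 1 carry 1
  0×7+1 = 1 → write 1
  7×7 = 49 → write 1 carry 6
  7×7+6 = 55 → write 7 carry 6
  remaining carry: 6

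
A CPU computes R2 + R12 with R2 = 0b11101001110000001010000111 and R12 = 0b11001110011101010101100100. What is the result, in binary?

0b110111000001101011111101011

Add column by column in base 2, right to left:
  1+0 = 1
  1+0 = 1
  1+1 = 0 carry 1
  0+0+1 = 1
  0+0 = 0
  0+1 = 1
  0+1 = 1
  1+0 = 1
  0+1 = 1
  1+0 = 1
  0+1 = 1
  0+0 = 0
  0+1 = 1
  0+0 = 0
  0+1 = 1
  0+1 = 1
  1+1 = 0 carry 1
  1+0+1 = 0 carry 1
  1+0+1 = 0 carry 1
  0+1+1 = 0 carry 1
  0+1+1 = 0 carry 1
  1+1+1 = 1 carry 1
  0+0+1 = 1
  1+0 = 1
  1+1 = 0 carry 1
  1+1+1 = 1 carry 1
  final carry 1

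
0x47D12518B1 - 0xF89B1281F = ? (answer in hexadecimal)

0x384773F092

Subtract column by column in base 16:
  1-F → 2 (borrow)
  B-1-1 → 9
  8-8 → 0
  1-2 → F (borrow)
  5-1-1 → 3
  2-B → 7 (borrow)
  1-9-1 → 7 (borrow)
  D-8-1 → 4
  7-F → 8 (borrow)
  4-0-1 → 3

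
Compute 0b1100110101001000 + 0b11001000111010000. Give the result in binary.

0b100101111100011000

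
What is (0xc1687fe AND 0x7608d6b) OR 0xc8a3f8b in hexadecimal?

0xc1687fe AND 0x7608d6b = 0x400856a.
Then OR with 0xc8a3f8b.

0xc8abfeb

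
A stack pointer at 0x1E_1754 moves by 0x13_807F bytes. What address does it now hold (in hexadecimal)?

Add column by column in base 16, right to left:
  4+F = 3 carry 1
  5+7+1 = D
  7+0 = 7
  1+8 = 9
  E+3 = 1 carry 1
  1+1+1 = 3

0x3197D3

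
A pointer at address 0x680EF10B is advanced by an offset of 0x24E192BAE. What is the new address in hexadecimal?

0x2B6281CB9

Add column by column in base 16, right to left:
  B+E = 9 carry 1
  0+A+1 = B
  1+B = C
  F+2 = 1 carry 1
  E+9+1 = 8 carry 1
  0+1+1 = 2
  8+E = 6 carry 1
  6+4+1 = B
  0+2 = 2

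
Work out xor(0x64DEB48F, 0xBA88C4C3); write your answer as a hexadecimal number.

0xDE56704C

XOR each hex digit independently (no carries):
  6^B=D, 4^A=E, D^8=5, E^8=6, B^C=7, 4^4=0, 8^C=4, F^3=C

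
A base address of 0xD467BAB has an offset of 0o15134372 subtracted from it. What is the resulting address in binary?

0xD467BAB = 0b1101010001100111101110101011 in binary.
0o15134372 = 0b1101001011100011111010 in binary.
Subtract column by column in base 2:
  1-0 → 1
  1-1 → 0
  0-0 → 0
  1-1 → 0
  0-1 → 1 (borrow)
  1-1-1 → 1 (borrow)
  0-1-1 → 0 (borrow)
  1-1-1 → 1 (borrow)
  1-0-1 → 0
  1-0 → 1
  0-0 → 0
  1-1 → 0
  1-1 → 0
  1-1 → 0
  1-0 → 1
  0-1 → 1 (borrow)
  0-0-1 → 1 (borrow)
  1-0-1 → 0
  1-1 → 0
  0-0 → 0
  0-1 → 1 (borrow)
  0-1-1 → 0 (borrow)
  1-0-1 → 0
  0-0 → 0
  1-0 → 1
  0-0 → 0
  1-0 → 1
  1-0 → 1

0b1101000100011100001010110001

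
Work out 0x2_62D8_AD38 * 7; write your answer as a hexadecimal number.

0x10B3ECBC88

Multiply each base-16 digit by 7, carrying:
  8×7 = 56 → write 8 carry 3
  3×7+3 = 24 → write 8 carry 1
  D×7+1 = 92 → write C carry 5
  A×7+5 = 75 → write B carry 4
  8×7+4 = 60 → write C carry 3
  D×7+3 = 94 → write E carry 5
  2×7+5 = 19 → write 3 carry 1
  6×7+1 = 43 → write B carry 2
  2×7+2 = 16 → write 0 carry 1
  remaining carry: 1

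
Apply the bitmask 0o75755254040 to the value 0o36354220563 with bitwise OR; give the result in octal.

0o77755274563

OR each oct digit independently (no carries):
  3|7=7, 6|5=7, 3|7=7, 5|5=5, 4|5=5, 2|2=2, 2|5=7, 0|4=4, 5|0=5, 6|4=6, 3|0=3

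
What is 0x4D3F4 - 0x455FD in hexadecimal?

Subtract column by column in base 16:
  4-D → 7 (borrow)
  F-F-1 → F (borrow)
  3-5-1 → D (borrow)
  D-5-1 → 7
  4-4 → 0

0x7DF7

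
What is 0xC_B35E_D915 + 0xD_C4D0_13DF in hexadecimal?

Add column by column in base 16, right to left:
  5+F = 4 carry 1
  1+D+1 = F
  9+3 = C
  D+1 = E
  E+0 = E
  5+D = 2 carry 1
  3+4+1 = 8
  B+C = 7 carry 1
  C+D+1 = A carry 1
  final carry 1

0x1A782EECF4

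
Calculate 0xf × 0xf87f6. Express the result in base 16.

Multiply each base-16 digit by 15, carrying:
  6×15 = 90 → write a carry 5
  f×15+5 = 230 → write 6 carry 14
  7×15+14 = 119 → write 7 carry 7
  8×15+7 = 127 → write f carry 7
  f×15+7 = 232 → write 8 carry 14
  remaining carry: e

0xe8f76a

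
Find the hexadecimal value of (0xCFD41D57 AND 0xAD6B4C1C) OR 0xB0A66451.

0xBDE66C55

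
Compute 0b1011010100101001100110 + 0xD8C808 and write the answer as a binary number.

0b1000001100001001001101110

0xD8C808 = 0b110110001100100000001000 in binary.
Add column by column in base 2, right to left:
  0+0 = 0
  1+0 = 1
  1+0 = 1
  0+1 = 1
  0+0 = 0
  1+0 = 1
  1+0 = 1
  0+0 = 0
  0+0 = 0
  1+0 = 1
  0+0 = 0
  1+1 = 0 carry 1
  0+0+1 = 1
  0+0 = 0
  1+1 = 0 carry 1
  0+1+1 = 0 carry 1
  1+0+1 = 0 carry 1
  0+0+1 = 1
  1+0 = 1
  1+1 = 0 carry 1
  0+1+1 = 0 carry 1
  1+0+1 = 0 carry 1
  0+1+1 = 0 carry 1
  0+1+1 = 0 carry 1
  final carry 1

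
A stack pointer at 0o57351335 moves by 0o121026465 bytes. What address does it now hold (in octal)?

0o200400022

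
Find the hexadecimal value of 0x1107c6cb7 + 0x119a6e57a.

0x22a235231

Add column by column in base 16, right to left:
  7+a = 1 carry 1
  b+7+1 = 3 carry 1
  c+5+1 = 2 carry 1
  6+e+1 = 5 carry 1
  c+6+1 = 3 carry 1
  7+a+1 = 2 carry 1
  0+9+1 = a
  1+1 = 2
  1+1 = 2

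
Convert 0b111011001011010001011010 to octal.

0o73132132

Group the bits in threes: 111 011 001 011 010 001 011 010 → 73132132.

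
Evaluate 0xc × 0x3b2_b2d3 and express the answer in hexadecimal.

Multiply each base-16 digit by 12, carrying:
  3×12 = 36 → write 4 carry 2
  d×12+2 = 158 → write e carry 9
  2×12+9 = 33 → write 1 carry 2
  b×12+2 = 134 → write 6 carry 8
  2×12+8 = 32 → write 0 carry 2
  b×12+2 = 134 → write 6 carry 8
  3×12+8 = 44 → write c carry 2
  remaining carry: 2

0x2c6061e4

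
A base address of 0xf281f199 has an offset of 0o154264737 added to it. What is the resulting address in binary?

0xf281f199 = 0b11110010100000011111000110011001 in binary.
0o154264737 = 0b1101100010110100111011111 in binary.
Add column by column in base 2, right to left:
  1+1 = 0 carry 1
  0+1+1 = 0 carry 1
  0+1+1 = 0 carry 1
  1+1+1 = 1 carry 1
  1+1+1 = 1 carry 1
  0+0+1 = 1
  0+1 = 1
  1+1 = 0 carry 1
  1+1+1 = 1 carry 1
  0+0+1 = 1
  0+0 = 0
  0+1 = 1
  1+0 = 1
  1+1 = 0 carry 1
  1+1+1 = 1 carry 1
  1+0+1 = 0 carry 1
  1+1+1 = 1 carry 1
  0+0+1 = 1
  0+0 = 0
  0+0 = 0
  0+1 = 1
  0+1 = 1
  0+0 = 0
  1+1 = 0 carry 1
  0+1+1 = 0 carry 1
  1+0+1 = 0 carry 1
  0+0+1 = 1
  0+0 = 0
  1+0 = 1
  1+0 = 1
  1+0 = 1
  1+0 = 1

0b11110100001100110101101101111000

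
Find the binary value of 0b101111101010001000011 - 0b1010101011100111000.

0b100100111110100001011

Subtract column by column in base 2:
  1-0 → 1
  1-0 → 1
  0-0 → 0
  0-1 → 1 (borrow)
  0-1-1 → 0 (borrow)
  0-1-1 → 0 (borrow)
  1-0-1 → 0
  0-0 → 0
  0-1 → 1 (borrow)
  0-1-1 → 0 (borrow)
  1-1-1 → 1 (borrow)
  0-0-1 → 1 (borrow)
  1-1-1 → 1 (borrow)
  0-0-1 → 1 (borrow)
  1-1-1 → 1 (borrow)
  1-0-1 → 0
  1-1 → 0
  1-0 → 1
  1-1 → 0
  0-0 → 0
  1-0 → 1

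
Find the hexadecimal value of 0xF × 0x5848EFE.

0x52C460E2

Multiply each base-16 digit by 15, carrying:
  E×15 = 210 → write 2 carry 13
  F×15+13 = 238 → write E carry 14
  E×15+14 = 224 → write 0 carry 14
  8×15+14 = 134 → write 6 carry 8
  4×15+8 = 68 → write 4 carry 4
  8×15+4 = 124 → write C carry 7
  5×15+7 = 82 → write 2 carry 5
  remaining carry: 5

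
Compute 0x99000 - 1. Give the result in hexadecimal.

The trailing 3 digits are 0, so subtracting 1 borrows through: they become F and the next digit up decrements.

0x98FFF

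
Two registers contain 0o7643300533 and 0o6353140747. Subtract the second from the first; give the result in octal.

0o1270137564

Subtract column by column in base 8:
  3-7 → 4 (borrow)
  3-4-1 → 6 (borrow)
  5-7-1 → 5 (borrow)
  0-0-1 → 7 (borrow)
  0-4-1 → 3 (borrow)
  3-1-1 → 1
  3-3 → 0
  4-5 → 7 (borrow)
  6-3-1 → 2
  7-6 → 1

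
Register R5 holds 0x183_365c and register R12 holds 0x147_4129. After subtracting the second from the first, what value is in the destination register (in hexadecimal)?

0x3bf533

Subtract column by column in base 16:
  c-9 → 3
  5-2 → 3
  6-1 → 5
  3-4 → f (borrow)
  3-7-1 → b (borrow)
  8-4-1 → 3
  1-1 → 0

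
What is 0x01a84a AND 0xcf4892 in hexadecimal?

0x010802

AND each hex digit independently (no carries):
  0&c=0, 1&f=1, a&4=0, 8&8=8, 4&9=0, a&2=2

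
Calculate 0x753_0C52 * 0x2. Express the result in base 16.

Multiply each base-16 digit by 2, carrying:
  2×2 = 4 → write 4
  5×2 = 10 → write A
  C×2 = 24 → write 8 carry 1
  0×2+1 = 1 → write 1
  3×2 = 6 → write 6
  5×2 = 10 → write A
  7×2 = 14 → write E

0xEA618A4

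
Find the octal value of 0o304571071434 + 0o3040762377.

0o307632054033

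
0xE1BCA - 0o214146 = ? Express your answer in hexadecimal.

0xD0364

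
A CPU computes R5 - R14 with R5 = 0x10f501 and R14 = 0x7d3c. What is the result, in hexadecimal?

0x1077c5

Subtract column by column in base 16:
  1-c → 5 (borrow)
  0-3-1 → c (borrow)
  5-d-1 → 7 (borrow)
  f-7-1 → 7
  0-0 → 0
  1-0 → 1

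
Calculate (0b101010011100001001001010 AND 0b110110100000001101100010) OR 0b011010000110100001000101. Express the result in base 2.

0b101010011100001001001010 AND 0b110110100000001101100010 = 0b100010000000001001000010.
Then OR with 0b011010000110100001000101.

0b111010000110101001000111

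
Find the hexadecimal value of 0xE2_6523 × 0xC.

Multiply each base-16 digit by 12, carrying:
  3×12 = 36 → write 4 carry 2
  2×12+2 = 26 → write A carry 1
  5×12+1 = 61 → write D carry 3
  6×12+3 = 75 → write B carry 4
  2×12+4 = 28 → write C carry 1
  E×12+1 = 169 → write 9 carry 10
  remaining carry: A

0xA9CBDA4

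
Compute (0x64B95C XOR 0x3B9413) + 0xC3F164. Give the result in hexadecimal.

0x1231EB3

First 0x64B95C XOR 0x3B9413 = 0x5F2D4F.
Add column by column in base 16, right to left:
  F+4 = 3 carry 1
  4+6+1 = B
  D+1 = E
  2+F = 1 carry 1
  F+3+1 = 3 carry 1
  5+C+1 = 2 carry 1
  final carry 1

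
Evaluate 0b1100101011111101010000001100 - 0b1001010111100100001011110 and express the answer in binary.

0b1011100001000000101110101110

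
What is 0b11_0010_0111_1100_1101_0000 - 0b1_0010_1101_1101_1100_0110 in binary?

0b111111001111100001010

Subtract column by column in base 2:
  0-0 → 0
  0-1 → 1 (borrow)
  0-1-1 → 0 (borrow)
  0-0-1 → 1 (borrow)
  1-0-1 → 0
  0-0 → 0
  1-1 → 0
  1-1 → 0
  0-1 → 1 (borrow)
  0-0-1 → 1 (borrow)
  1-1-1 → 1 (borrow)
  1-1-1 → 1 (borrow)
  1-1-1 → 1 (borrow)
  1-0-1 → 0
  1-1 → 0
  0-1 → 1 (borrow)
  0-0-1 → 1 (borrow)
  1-1-1 → 1 (borrow)
  0-0-1 → 1 (borrow)
  0-0-1 → 1 (borrow)
  1-1-1 → 1 (borrow)
  1-0-1 → 0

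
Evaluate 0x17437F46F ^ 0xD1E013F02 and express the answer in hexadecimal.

XOR each hex digit independently (no carries):
  1^D=C, 7^1=6, 4^E=A, 3^0=3, 7^1=6, F^3=C, 4^F=B, 6^0=6, F^2=D

0xC6A36CB6D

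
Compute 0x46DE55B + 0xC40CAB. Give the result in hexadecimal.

0x531F206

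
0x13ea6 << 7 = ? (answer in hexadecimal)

7 bits is not a whole number of base-16 digits; in binary: 10011111010100110 << 7 = 100111110101001100000000.

0x9f5300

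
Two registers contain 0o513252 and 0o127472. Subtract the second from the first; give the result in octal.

0o363560

Subtract column by column in base 8:
  2-2 → 0
  5-7 → 6 (borrow)
  2-4-1 → 5 (borrow)
  3-7-1 → 3 (borrow)
  1-2-1 → 6 (borrow)
  5-1-1 → 3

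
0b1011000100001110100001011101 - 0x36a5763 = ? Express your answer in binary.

0x36a5763 = 0b11011010100101011101100011 in binary.
Subtract column by column in base 2:
  1-1 → 0
  0-1 → 1 (borrow)
  1-0-1 → 0
  1-0 → 1
  1-0 → 1
  0-1 → 1 (borrow)
  1-1-1 → 1 (borrow)
  0-0-1 → 1 (borrow)
  0-1-1 → 0 (borrow)
  0-1-1 → 0 (borrow)
  0-1-1 → 0 (borrow)
  1-0-1 → 0
  0-1 → 1 (borrow)
  1-0-1 → 0
  1-1 → 0
  1-0 → 1
  0-0 → 0
  0-1 → 1 (borrow)
  0-0-1 → 1 (borrow)
  0-1-1 → 0 (borrow)
  1-0-1 → 0
  0-1 → 1 (borrow)
  0-1-1 → 0 (borrow)
  0-0-1 → 1 (borrow)
  1-1-1 → 1 (borrow)
  1-1-1 → 1 (borrow)
  0-0-1 → 1 (borrow)
  1-0-1 → 0

0b111101001101001000011111010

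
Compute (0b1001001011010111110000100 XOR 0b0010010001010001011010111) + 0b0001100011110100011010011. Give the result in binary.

First 0b1001001011010111110000100 XOR 0b0010010001010001011010111 = 0b1011011010000110101010011.
Add column by column in base 2, right to left:
  1+1 = 0 carry 1
  1+1+1 = 1 carry 1
  0+0+1 = 1
  0+0 = 0
  1+1 = 0 carry 1
  0+0+1 = 1
  1+1 = 0 carry 1
  0+1+1 = 0 carry 1
  1+0+1 = 0 carry 1
  0+0+1 = 1
  1+0 = 1
  1+1 = 0 carry 1
  0+0+1 = 1
  0+1 = 1
  0+1 = 1
  0+1 = 1
  1+1 = 0 carry 1
  0+0+1 = 1
  1+0 = 1
  1+0 = 1
  0+1 = 1
  1+1 = 0 carry 1
  1+0+1 = 0 carry 1
  0+0+1 = 1
  1+0 = 1

0b1100111101111011000100110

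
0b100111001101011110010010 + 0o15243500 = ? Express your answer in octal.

0o64417322

0b100111001101011110010010 = 0o47153622 in octal.
Add column by column in base 8, right to left:
  2+0 = 2
  2+0 = 2
  6+5 = 3 carry 1
  3+3+1 = 7
  5+4 = 1 carry 1
  1+2+1 = 4
  7+5 = 4 carry 1
  4+1+1 = 6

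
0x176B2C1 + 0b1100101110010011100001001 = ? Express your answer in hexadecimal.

0b1100101110010011100001001 = 0x1972709 in hexadecimal.
Add column by column in base 16, right to left:
  1+9 = A
  C+0 = C
  2+7 = 9
  B+2 = D
  6+7 = D
  7+9 = 0 carry 1
  1+1+1 = 3

0x30DD9CA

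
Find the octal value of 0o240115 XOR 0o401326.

0o641233

XOR each oct digit independently (no carries):
  2^4=6, 4^0=4, 0^1=1, 1^3=2, 1^2=3, 5^6=3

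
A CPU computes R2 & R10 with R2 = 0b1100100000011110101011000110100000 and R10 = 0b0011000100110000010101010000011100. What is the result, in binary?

AND bit by bit (1 only where both bits are 1):
  1100100000011110101011000110100000
& 0011000100110000010101010000011100
= 0000000000010000000001000000000000

0b0000000000010000000001000000000000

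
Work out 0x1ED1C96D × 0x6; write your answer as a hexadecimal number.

0xB8EAB88E

Multiply each base-16 digit by 6, carrying:
  D×6 = 78 → write E carry 4
  6×6+4 = 40 → write 8 carry 2
  9×6+2 = 56 → write 8 carry 3
  C×6+3 = 75 → write B carry 4
  1×6+4 = 10 → write A
  D×6 = 78 → write E carry 4
  E×6+4 = 88 → write 8 carry 5
  1×6+5 = 11 → write B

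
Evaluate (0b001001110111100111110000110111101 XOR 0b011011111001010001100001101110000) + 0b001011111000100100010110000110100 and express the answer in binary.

First 0b001001110111100111110000110111101 XOR 0b011011111001010001100001101110000 = 0b010010001110110110010001011001101.
Add column by column in base 2, right to left:
  1+0 = 1
  0+0 = 0
  1+1 = 0 carry 1
  1+0+1 = 0 carry 1
  0+1+1 = 0 carry 1
  0+1+1 = 0 carry 1
  1+0+1 = 0 carry 1
  1+0+1 = 0 carry 1
  0+0+1 = 1
  1+0 = 1
  0+1 = 1
  0+1 = 1
  0+0 = 0
  1+1 = 0 carry 1
  0+0+1 = 1
  0+0 = 0
  1+0 = 1
  1+1 = 0 carry 1
  0+0+1 = 1
  1+0 = 1
  1+1 = 0 carry 1
  0+0+1 = 1
  1+0 = 1
  1+0 = 1
  1+1 = 0 carry 1
  0+1+1 = 0 carry 1
  0+1+1 = 0 carry 1
  0+1+1 = 0 carry 1
  1+1+1 = 1 carry 1
  0+0+1 = 1
  0+1 = 1
  1+0 = 1

0b11110000111011010100111100000001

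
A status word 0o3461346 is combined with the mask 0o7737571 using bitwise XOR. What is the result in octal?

0o4356637

XOR each oct digit independently (no carries):
  3^7=4, 4^7=3, 6^3=5, 1^7=6, 3^5=6, 4^7=3, 6^1=7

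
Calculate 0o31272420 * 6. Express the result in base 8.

0o230137140

Multiply each base-8 digit by 6, carrying:
  0×6 = 0 → write 0
  2×6 = 12 → write 4 carry 1
  4×6+1 = 25 → write 1 carry 3
  2×6+3 = 15 → write 7 carry 1
  7×6+1 = 43 → write 3 carry 5
  2×6+5 = 17 → write 1 carry 2
  1×6+2 = 8 → write 0 carry 1
  3×6+1 = 19 → write 3 carry 2
  remaining carry: 2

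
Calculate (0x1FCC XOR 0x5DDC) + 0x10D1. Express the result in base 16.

First 0x1FCC XOR 0x5DDC = 0x4210.
Add column by column in base 16, right to left:
  0+1 = 1
  1+D = E
  2+0 = 2
  4+1 = 5

0x52E1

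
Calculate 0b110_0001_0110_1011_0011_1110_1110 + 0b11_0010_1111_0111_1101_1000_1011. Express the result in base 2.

Add column by column in base 2, right to left:
  0+1 = 1
  1+1 = 0 carry 1
  1+0+1 = 0 carry 1
  1+1+1 = 1 carry 1
  0+0+1 = 1
  1+0 = 1
  1+0 = 1
  1+1 = 0 carry 1
  1+1+1 = 1 carry 1
  1+0+1 = 0 carry 1
  0+1+1 = 0 carry 1
  0+1+1 = 0 carry 1
  1+1+1 = 1 carry 1
  1+1+1 = 1 carry 1
  0+1+1 = 0 carry 1
  1+0+1 = 0 carry 1
  0+1+1 = 0 carry 1
  1+1+1 = 1 carry 1
  1+1+1 = 1 carry 1
  0+1+1 = 0 carry 1
  1+0+1 = 0 carry 1
  0+1+1 = 0 carry 1
  0+0+1 = 1
  0+0 = 0
  0+1 = 1
  1+1 = 0 carry 1
  1+0+1 = 0 carry 1
  final carry 1

0b1001010001100011000101111001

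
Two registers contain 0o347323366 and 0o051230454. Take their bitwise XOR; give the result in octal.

0o316113732

XOR each oct digit independently (no carries):
  3^0=3, 4^5=1, 7^1=6, 3^2=1, 2^3=1, 3^0=3, 3^4=7, 6^5=3, 6^4=2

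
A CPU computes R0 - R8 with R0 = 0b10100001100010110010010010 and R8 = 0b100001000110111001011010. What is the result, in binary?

0b10000000011011111000111000

Subtract column by column in base 2:
  0-0 → 0
  1-1 → 0
  0-0 → 0
  0-1 → 1 (borrow)
  1-1-1 → 1 (borrow)
  0-0-1 → 1 (borrow)
  0-1-1 → 0 (borrow)
  1-0-1 → 0
  0-0 → 0
  0-1 → 1 (borrow)
  1-1-1 → 1 (borrow)
  1-1-1 → 1 (borrow)
  0-0-1 → 1 (borrow)
  1-1-1 → 1 (borrow)
  0-1-1 → 0 (borrow)
  0-0-1 → 1 (borrow)
  0-0-1 → 1 (borrow)
  1-0-1 → 0
  1-1 → 0
  0-0 → 0
  0-0 → 0
  0-0 → 0
  0-0 → 0
  1-1 → 0
  0-0 → 0
  1-0 → 1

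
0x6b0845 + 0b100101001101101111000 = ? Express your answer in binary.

0x6b0845 = 0b11010110000100001000101 in binary.
Add column by column in base 2, right to left:
  1+0 = 1
  0+0 = 0
  1+0 = 1
  0+1 = 1
  0+1 = 1
  0+1 = 1
  1+1 = 0 carry 1
  0+0+1 = 1
  0+1 = 1
  0+1 = 1
  0+0 = 0
  1+1 = 0 carry 1
  0+1+1 = 0 carry 1
  0+0+1 = 1
  0+0 = 0
  0+1 = 1
  1+0 = 1
  1+1 = 0 carry 1
  0+0+1 = 1
  1+0 = 1
  0+1 = 1
  1+0 = 1
  1+0 = 1

0b11111011010001110111101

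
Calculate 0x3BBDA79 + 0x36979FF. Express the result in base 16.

Add column by column in base 16, right to left:
  9+F = 8 carry 1
  7+F+1 = 7 carry 1
  A+9+1 = 4 carry 1
  D+7+1 = 5 carry 1
  B+9+1 = 5 carry 1
  B+6+1 = 2 carry 1
  3+3+1 = 7

0x7255478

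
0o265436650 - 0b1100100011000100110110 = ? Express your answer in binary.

0b10101001000000110001110010

0o265436650 = 0b10110101100011110110101000 in binary.
Subtract column by column in base 2:
  0-0 → 0
  0-1 → 1 (borrow)
  0-1-1 → 0 (borrow)
  1-0-1 → 0
  0-1 → 1 (borrow)
  1-1-1 → 1 (borrow)
  0-0-1 → 1 (borrow)
  1-0-1 → 0
  1-1 → 0
  0-0 → 0
  1-0 → 1
  1-0 → 1
  1-1 → 0
  1-1 → 0
  0-0 → 0
  0-0 → 0
  0-0 → 0
  1-1 → 0
  1-0 → 1
  0-0 → 0
  1-1 → 0
  0-1 → 1 (borrow)
  1-0-1 → 0
  1-0 → 1
  0-0 → 0
  1-0 → 1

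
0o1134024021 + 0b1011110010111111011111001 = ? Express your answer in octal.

0o1272323412

0b1011110010111111011111001 = 0o136277371 in octal.
Add column by column in base 8, right to left:
  1+1 = 2
  2+7 = 1 carry 1
  0+3+1 = 4
  4+7 = 3 carry 1
  2+7+1 = 2 carry 1
  0+2+1 = 3
  4+6 = 2 carry 1
  3+3+1 = 7
  1+1 = 2
  1+0 = 1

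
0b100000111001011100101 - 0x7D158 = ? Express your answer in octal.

0o2120615

0b100000111001011100101 = 0o4071345 in octal.
0x7D158 = 0o1750530 in octal.
Subtract column by column in base 8:
  5-0 → 5
  4-3 → 1
  3-5 → 6 (borrow)
  1-0-1 → 0
  7-5 → 2
  0-7 → 1 (borrow)
  4-1-1 → 2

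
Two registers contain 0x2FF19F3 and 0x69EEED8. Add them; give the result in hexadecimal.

Add column by column in base 16, right to left:
  3+8 = B
  F+D = C carry 1
  9+E+1 = 8 carry 1
  1+E+1 = 0 carry 1
  F+E+1 = E carry 1
  F+9+1 = 9 carry 1
  2+6+1 = 9

0x99E08CB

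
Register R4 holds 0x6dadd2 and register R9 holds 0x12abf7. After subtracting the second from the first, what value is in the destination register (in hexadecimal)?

Subtract column by column in base 16:
  2-7 → b (borrow)
  d-f-1 → d (borrow)
  d-b-1 → 1
  a-a → 0
  d-2 → b
  6-1 → 5

0x5b01db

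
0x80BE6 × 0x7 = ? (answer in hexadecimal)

Multiply each base-16 digit by 7, carrying:
  6×7 = 42 → write A carry 2
  E×7+2 = 100 → write 4 carry 6
  B×7+6 = 83 → write 3 carry 5
  0×7+5 = 5 → write 5
  8×7 = 56 → write 8 carry 3
  remaining carry: 3

0x38534A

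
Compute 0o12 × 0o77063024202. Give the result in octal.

0o1166776312424

Multiply each base-8 digit by 10, carrying:
  2×10 = 20 → write 4 carry 2
  0×10+2 = 2 → write 2
  2×10 = 20 → write 4 carry 2
  4×10+2 = 42 → write 2 carry 5
  2×10+5 = 25 → write 1 carry 3
  0×10+3 = 3 → write 3
  3×10 = 30 → write 6 carry 3
  6×10+3 = 63 → write 7 carry 7
  0×10+7 = 7 → write 7
  7×10 = 70 → write 6 carry 8
  7×10+8 = 78 → write 6 carry 9
  remaining carry: 11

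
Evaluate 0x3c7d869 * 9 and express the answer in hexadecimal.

0x22069bb1

Multiply each base-16 digit by 9, carrying:
  9×9 = 81 → write 1 carry 5
  6×9+5 = 59 → write b carry 3
  8×9+3 = 75 → write b carry 4
  d×9+4 = 121 → write 9 carry 7
  7×9+7 = 70 → write 6 carry 4
  c×9+4 = 112 → write 0 carry 7
  3×9+7 = 34 → write 2 carry 2
  remaining carry: 2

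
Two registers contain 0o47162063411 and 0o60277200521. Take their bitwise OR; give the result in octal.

OR each oct digit independently (no carries):
  4|6=6, 7|0=7, 1|2=3, 6|7=7, 2|7=7, 0|2=2, 6|0=6, 3|0=3, 4|5=5, 1|2=3, 1|1=1

0o67377263531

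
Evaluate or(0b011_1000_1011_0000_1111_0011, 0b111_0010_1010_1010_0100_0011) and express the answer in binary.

OR bit by bit (1 where either bit is 1):
  01110001011000011110011
| 11100101010101001000011
= 11110101011101011110011

0b11110101011101011110011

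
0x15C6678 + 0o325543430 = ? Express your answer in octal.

0o454626620

0x15C6678 = 0o127063170 in octal.
Add column by column in base 8, right to left:
  0+0 = 0
  7+3 = 2 carry 1
  1+4+1 = 6
  3+3 = 6
  6+4 = 2 carry 1
  0+5+1 = 6
  7+5 = 4 carry 1
  2+2+1 = 5
  1+3 = 4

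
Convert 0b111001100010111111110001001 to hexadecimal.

0x7317F89

Group the bits into nibbles: 0111 0011 0001 0111 1111 1000 1001 → 7317F89.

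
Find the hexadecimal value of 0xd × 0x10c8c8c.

0xda3231c

Multiply each base-16 digit by 13, carrying:
  c×13 = 156 → write c carry 9
  8×13+9 = 113 → write 1 carry 7
  c×13+7 = 163 → write 3 carry 10
  8×13+10 = 114 → write 2 carry 7
  c×13+7 = 163 → write 3 carry 10
  0×13+10 = 10 → write a
  1×13 = 13 → write d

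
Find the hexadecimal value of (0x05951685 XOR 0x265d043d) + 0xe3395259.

0x107016511

First 0x05951685 XOR 0x265d043d = 0x23c812b8.
Add column by column in base 16, right to left:
  8+9 = 1 carry 1
  b+5+1 = 1 carry 1
  2+2+1 = 5
  1+5 = 6
  8+9 = 1 carry 1
  c+3+1 = 0 carry 1
  3+3+1 = 7
  2+e = 0 carry 1
  final carry 1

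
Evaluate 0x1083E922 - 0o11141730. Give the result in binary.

0b10000010111110010010101001010

0x1083E922 = 0b10000100000111110100100100010 in binary.
0o11141730 = 0b1001001100001111011000 in binary.
Subtract column by column in base 2:
  0-0 → 0
  1-0 → 1
  0-0 → 0
  0-1 → 1 (borrow)
  0-1-1 → 0 (borrow)
  1-0-1 → 0
  0-1 → 1 (borrow)
  0-1-1 → 0 (borrow)
  1-1-1 → 1 (borrow)
  0-1-1 → 0 (borrow)
  0-0-1 → 1 (borrow)
  1-0-1 → 0
  0-0 → 0
  1-0 → 1
  1-1 → 0
  1-1 → 0
  1-0 → 1
  1-0 → 1
  0-1 → 1 (borrow)
  0-0-1 → 1 (borrow)
  0-0-1 → 1 (borrow)
  0-1-1 → 0 (borrow)
  0-0-1 → 1 (borrow)
  1-0-1 → 0
  0-0 → 0
  0-0 → 0
  0-0 → 0
  0-0 → 0
  1-0 → 1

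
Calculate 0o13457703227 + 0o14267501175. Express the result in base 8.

0o27747404424

Add column by column in base 8, right to left:
  7+5 = 4 carry 1
  2+7+1 = 2 carry 1
  2+1+1 = 4
  3+1 = 4
  0+0 = 0
  7+5 = 4 carry 1
  7+7+1 = 7 carry 1
  5+6+1 = 4 carry 1
  4+2+1 = 7
  3+4 = 7
  1+1 = 2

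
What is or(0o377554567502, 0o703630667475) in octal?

0o777774767577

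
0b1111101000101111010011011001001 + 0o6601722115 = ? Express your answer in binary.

0b10110011000111110100101100010110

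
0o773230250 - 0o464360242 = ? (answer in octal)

Subtract column by column in base 8:
  0-2 → 6 (borrow)
  5-4-1 → 0
  2-2 → 0
  0-0 → 0
  3-6 → 5 (borrow)
  2-3-1 → 6 (borrow)
  3-4-1 → 6 (borrow)
  7-6-1 → 0
  7-4 → 3

0o306650006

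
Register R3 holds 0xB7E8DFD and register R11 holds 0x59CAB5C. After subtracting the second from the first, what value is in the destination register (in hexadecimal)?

0x5E1E2A1

Subtract column by column in base 16:
  D-C → 1
  F-5 → A
  D-B → 2
  8-A → E (borrow)
  E-C-1 → 1
  7-9 → E (borrow)
  B-5-1 → 5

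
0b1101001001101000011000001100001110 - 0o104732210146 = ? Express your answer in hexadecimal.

0x1223872A8

0b1101001001101000011000001100001110 = 0x349A1830E in hexadecimal.
0o104732210146 = 0x227691066 in hexadecimal.
Subtract column by column in base 16:
  E-6 → 8
  0-6 → A (borrow)
  3-0-1 → 2
  8-1 → 7
  1-9 → 8 (borrow)
  A-6-1 → 3
  9-7 → 2
  4-2 → 2
  3-2 → 1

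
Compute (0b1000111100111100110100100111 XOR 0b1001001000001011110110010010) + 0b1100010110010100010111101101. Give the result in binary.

0b1110001011001011011010100010

First 0b1000111100111100110100100111 XOR 0b1001001000001011110110010010 = 0b0001110100110111000010110101.
Add column by column in base 2, right to left:
  1+1 = 0 carry 1
  0+0+1 = 1
  1+1 = 0 carry 1
  0+1+1 = 0 carry 1
  1+0+1 = 0 carry 1
  1+1+1 = 1 carry 1
  0+1+1 = 0 carry 1
  1+1+1 = 1 carry 1
  0+1+1 = 0 carry 1
  0+0+1 = 1
  0+1 = 1
  0+0 = 0
  1+0 = 1
  1+0 = 1
  1+1 = 0 carry 1
  0+0+1 = 1
  1+1 = 0 carry 1
  1+0+1 = 0 carry 1
  0+0+1 = 1
  0+1 = 1
  1+1 = 0 carry 1
  0+0+1 = 1
  1+1 = 0 carry 1
  1+0+1 = 0 carry 1
  1+0+1 = 0 carry 1
  0+0+1 = 1
  0+1 = 1
  0+1 = 1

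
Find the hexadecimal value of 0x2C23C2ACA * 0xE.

0x269F4A570C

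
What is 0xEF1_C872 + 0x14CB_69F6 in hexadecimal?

Add column by column in base 16, right to left:
  2+6 = 8
  7+F = 6 carry 1
  8+9+1 = 2 carry 1
  C+6+1 = 3 carry 1
  1+B+1 = D
  F+C = B carry 1
  E+4+1 = 3 carry 1
  0+1+1 = 2

0x23BD3268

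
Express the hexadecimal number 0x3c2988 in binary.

0b1111000010100110001000

Expand each hex digit to 4 bits: 3=0011 c=1100 2=0010 9=1001 8=1000 8=1000.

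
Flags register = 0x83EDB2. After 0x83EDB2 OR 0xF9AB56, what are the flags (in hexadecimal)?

OR each hex digit independently (no carries):
  8|F=F, 3|9=B, E|A=E, D|B=F, B|5=F, 2|6=6

0xFBEFF6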